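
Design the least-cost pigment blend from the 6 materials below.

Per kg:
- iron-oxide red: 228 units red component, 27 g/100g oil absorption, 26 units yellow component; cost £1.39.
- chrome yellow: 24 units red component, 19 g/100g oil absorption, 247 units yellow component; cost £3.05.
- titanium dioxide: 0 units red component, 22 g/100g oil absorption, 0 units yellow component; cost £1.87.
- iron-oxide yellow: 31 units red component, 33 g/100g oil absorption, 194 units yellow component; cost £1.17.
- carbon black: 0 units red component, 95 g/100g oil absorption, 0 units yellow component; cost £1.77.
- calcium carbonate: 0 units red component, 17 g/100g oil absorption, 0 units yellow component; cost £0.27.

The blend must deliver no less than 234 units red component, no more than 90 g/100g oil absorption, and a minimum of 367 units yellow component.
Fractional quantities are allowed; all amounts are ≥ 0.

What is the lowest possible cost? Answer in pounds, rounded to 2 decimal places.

This is a linear program. Let x1 = kg of iron-oxide red, x2 = kg of chrome yellow, x3 = kg of titanium dioxide, x4 = kg of iron-oxide yellow, x5 = kg of carbon black, x6 = kg of calcium carbonate.
Minimize 1.39x1 + 3.05x2 + 1.87x3 + 1.17x4 + 1.77x5 + 0.27x6 subject to:
  228x1 + 24x2 + 31x4 ≥ 234   (red component)
  27x1 + 19x2 + 22x3 + 33x4 + 95x5 + 17x6 ≤ 90   (oil absorption)
  26x1 + 247x2 + 194x4 ≥ 367   (yellow component)
  x1, x2, x3, x4, x5, x6 ≥ 0.
At the optimum only iron-oxide red, iron-oxide yellow are positive (chrome yellow, titanium dioxide, carbon black, calcium carbonate = 0). The red component and yellow component requirements are met with equality.
Optimal quantities: iron-oxide red = 0.7834 kg, iron-oxide yellow = 1.787 kg.
Cost = 1.39·0.7834 + 1.17·1.787 = 3.1797.

£3.18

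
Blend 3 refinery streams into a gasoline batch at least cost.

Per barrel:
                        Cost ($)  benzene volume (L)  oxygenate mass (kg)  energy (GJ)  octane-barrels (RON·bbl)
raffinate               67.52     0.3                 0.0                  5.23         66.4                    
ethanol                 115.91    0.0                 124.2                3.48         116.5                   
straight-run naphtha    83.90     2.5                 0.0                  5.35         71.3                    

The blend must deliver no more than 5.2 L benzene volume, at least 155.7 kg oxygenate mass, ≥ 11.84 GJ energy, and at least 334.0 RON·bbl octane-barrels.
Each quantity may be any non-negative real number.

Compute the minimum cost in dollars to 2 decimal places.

Let x1 = barrels of raffinate, x2 = barrels of ethanol, x3 = barrels of straight-run naphtha.
Minimise 67.52x1 + 115.91x2 + 83.9x3 s.t.:
  0.3x1 + 2.5x3 ≤ 5.2   (benzene volume)
  124.2x2 ≥ 155.7   (oxygenate mass)
  5.23x1 + 3.48x2 + 5.35x3 ≥ 11.84   (energy)
  66.4x1 + 116.5x2 + 71.3x3 ≥ 334   (octane-barrels)
  x1, x2, x3 ≥ 0.
The optimal basis is {raffinate, ethanol}; straight-run naphtha drops out. The energy and octane-barrels requirements are met with equality.
So raffinate = 0.573841 barrels, ethanol = 2.53989 barrels.
Hence cost = 67.52·0.573841 + 115.91·2.53989 = $333.1444.

$333.14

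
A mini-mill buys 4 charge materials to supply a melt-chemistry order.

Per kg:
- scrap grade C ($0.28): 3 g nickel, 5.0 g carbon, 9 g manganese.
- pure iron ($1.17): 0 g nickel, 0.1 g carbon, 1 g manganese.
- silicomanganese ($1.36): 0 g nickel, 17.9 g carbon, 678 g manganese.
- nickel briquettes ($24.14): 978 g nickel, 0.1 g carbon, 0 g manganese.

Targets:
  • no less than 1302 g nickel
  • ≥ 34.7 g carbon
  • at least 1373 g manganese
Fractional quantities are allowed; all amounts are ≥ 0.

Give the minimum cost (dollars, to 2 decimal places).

$34.89

Set it up as a linear program. Let x1 = kg of scrap grade C, x2 = kg of pure iron, x3 = kg of silicomanganese, x4 = kg of nickel briquettes.
Minimise 0.28x1 + 1.17x2 + 1.36x3 + 24.14x4 with:
  3x1 + 978x4 ≥ 1302   (nickel)
  5x1 + 0.1x2 + 17.9x3 + 0.1x4 ≥ 34.7   (carbon)
  9x1 + 1x2 + 678x3 ≥ 1373   (manganese)
  x1, x2, x3, x4 ≥ 0.
The cheapest feasible vertex uses only silicomanganese, nickel briquettes; scrap grade C, pure iron are not used. Binding constraints: nickel and manganese.
Solving gives x3 = 2.0251, x4 = 1.3313.
Total cost: 1.36·2.0251 + 24.14·1.3313 = 34.8917.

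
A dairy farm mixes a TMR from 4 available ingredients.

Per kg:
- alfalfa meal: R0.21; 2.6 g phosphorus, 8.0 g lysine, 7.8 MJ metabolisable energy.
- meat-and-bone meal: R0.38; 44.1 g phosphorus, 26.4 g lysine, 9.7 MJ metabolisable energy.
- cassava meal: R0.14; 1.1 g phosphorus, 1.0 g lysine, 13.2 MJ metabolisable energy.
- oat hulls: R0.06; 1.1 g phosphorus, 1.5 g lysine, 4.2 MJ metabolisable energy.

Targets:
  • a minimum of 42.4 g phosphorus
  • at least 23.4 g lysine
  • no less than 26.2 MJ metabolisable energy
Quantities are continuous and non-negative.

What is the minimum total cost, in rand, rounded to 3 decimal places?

Let x1 = kg of alfalfa meal, x2 = kg of meat-and-bone meal, x3 = kg of cassava meal, x4 = kg of oat hulls.
Minimise 0.21x1 + 0.38x2 + 0.14x3 + 0.06x4 s.t.:
  2.6x1 + 44.1x2 + 1.1x3 + 1.1x4 ≥ 42.4   (phosphorus)
  8x1 + 26.4x2 + 1x3 + 1.5x4 ≥ 23.4   (lysine)
  7.8x1 + 9.7x2 + 13.2x3 + 4.2x4 ≥ 26.2   (metabolisable energy)
  x1, x2, x3, x4 ≥ 0.
At the optimum only meat-and-bone meal, cassava meal are positive (alfalfa meal, oat hulls = 0). There the phosphorus and metabolisable energy constraints are tight.
That vertex is x2 = 0.929, x3 = 1.302.
Total cost: 0.38·0.929 + 0.14·1.302 = 0.53530.

R0.535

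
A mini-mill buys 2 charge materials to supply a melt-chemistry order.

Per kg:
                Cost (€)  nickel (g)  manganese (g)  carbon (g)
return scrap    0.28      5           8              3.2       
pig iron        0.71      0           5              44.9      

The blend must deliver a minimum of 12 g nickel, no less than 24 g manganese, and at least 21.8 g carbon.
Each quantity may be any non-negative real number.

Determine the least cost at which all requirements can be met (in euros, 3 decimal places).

€0.992

This is a linear program. Let x1 = kg of return scrap, x2 = kg of pig iron.
Minimise 0.28x1 + 0.71x2 subject to:
  5x1 ≥ 12   (nickel)
  8x1 + 5x2 ≥ 24   (manganese)
  3.2x1 + 44.9x2 ≥ 21.8   (carbon)
  x1, x2 ≥ 0.
Both inputs are positive at the optimum. Binding constraints: manganese and carbon.
Optimal quantities: return scrap = 2.822 kg, pig iron = 0.2844 kg.
Total cost: 0.28·2.822 + 0.71·0.2844 = 0.99208.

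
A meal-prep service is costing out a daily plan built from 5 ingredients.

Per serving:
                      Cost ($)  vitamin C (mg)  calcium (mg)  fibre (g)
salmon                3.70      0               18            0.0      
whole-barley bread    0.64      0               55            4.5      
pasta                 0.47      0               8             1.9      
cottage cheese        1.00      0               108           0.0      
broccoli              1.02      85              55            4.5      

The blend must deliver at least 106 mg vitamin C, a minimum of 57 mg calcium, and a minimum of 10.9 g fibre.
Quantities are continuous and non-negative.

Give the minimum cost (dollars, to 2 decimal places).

Let x1 = servings of salmon, x2 = servings of whole-barley bread, x3 = servings of pasta, x4 = servings of cottage cheese, x5 = servings of broccoli.
Minimise 3.7x1 + 0.64x2 + 0.47x3 + 1x4 + 1.02x5 with:
  85x5 ≥ 106   (vitamin C)
  18x1 + 55x2 + 8x3 + 108x4 + 55x5 ≥ 57   (calcium)
  4.5x2 + 1.9x3 + 4.5x5 ≥ 10.9   (fibre)
  x1, x2, x3, x4, x5 ≥ 0.
At the optimum only whole-barley bread, broccoli are positive (salmon, pasta, cottage cheese = 0). Binding constraints: vitamin C and fibre.
Solving gives x2 = 1.175, x5 = 1.247.
Total cost: 0.64·1.175 + 1.02·1.247 = 2.0239.

$2.02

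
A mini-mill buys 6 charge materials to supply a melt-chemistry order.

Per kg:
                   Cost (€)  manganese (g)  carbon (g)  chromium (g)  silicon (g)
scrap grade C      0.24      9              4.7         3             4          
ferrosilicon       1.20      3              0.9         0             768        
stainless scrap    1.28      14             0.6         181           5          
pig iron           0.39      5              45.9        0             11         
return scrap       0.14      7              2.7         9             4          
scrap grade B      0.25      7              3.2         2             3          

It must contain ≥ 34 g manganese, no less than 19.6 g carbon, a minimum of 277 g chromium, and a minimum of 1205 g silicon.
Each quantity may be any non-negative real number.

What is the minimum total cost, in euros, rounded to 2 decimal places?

Let x1 = kg of scrap grade C, x2 = kg of ferrosilicon, x3 = kg of stainless scrap, x4 = kg of pig iron, x5 = kg of return scrap, x6 = kg of scrap grade B.
Minimize 0.24x1 + 1.2x2 + 1.28x3 + 0.39x4 + 0.14x5 + 0.25x6 with:
  9x1 + 3x2 + 14x3 + 5x4 + 7x5 + 7x6 ≥ 34   (manganese)
  4.7x1 + 0.9x2 + 0.6x3 + 45.9x4 + 2.7x5 + 3.2x6 ≥ 19.6   (carbon)
  3x1 + 181x3 + 9x5 + 2x6 ≥ 277   (chromium)
  4x1 + 768x2 + 5x3 + 11x4 + 4x5 + 3x6 ≥ 1205   (silicon)
  x1, x2, x3, x4, x5, x6 ≥ 0.
The cheapest feasible vertex uses only ferrosilicon, stainless scrap, pig iron, return scrap; scrap grade C, scrap grade B are not used. There the manganese, carbon, chromium, silicon constraints are tight.
Solving gives x2 = 1.55, x3 = 1.48, x4 = 0.3182, x5 = 1.005.
Total cost: 1.2·1.55 + 1.28·1.48 + 0.39·0.3182 + 0.14·1.005 = 4.0192.

€4.02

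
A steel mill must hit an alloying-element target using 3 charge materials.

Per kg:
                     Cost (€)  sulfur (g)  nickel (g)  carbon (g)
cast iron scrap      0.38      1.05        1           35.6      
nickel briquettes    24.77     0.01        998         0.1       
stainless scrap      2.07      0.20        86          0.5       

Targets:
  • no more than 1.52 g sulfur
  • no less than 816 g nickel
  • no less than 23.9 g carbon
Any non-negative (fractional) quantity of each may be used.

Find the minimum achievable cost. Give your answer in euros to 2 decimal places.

€20.19

Set it up as a linear program. Let x1 = kg of cast iron scrap, x2 = kg of nickel briquettes, x3 = kg of stainless scrap.
min 0.38x1 + 24.77x2 + 2.07x3 subject to:
  1.05x1 + 0.01x2 + 0.2x3 ≤ 1.52   (sulfur)
  1x1 + 998x2 + 86x3 ≥ 816   (nickel)
  35.6x1 + 0.1x2 + 0.5x3 ≥ 23.9   (carbon)
  x1, x2, x3 ≥ 0.
The optimal mix uses every input. The sulfur, nickel, carbon requirements are met with equality.
Solving gives x1 = 0.6086, x2 = 0.4393, x3 = 4.383.
Hence cost = 0.38·0.6086 + 24.77·0.4393 + 2.07·4.383 = €20.1855.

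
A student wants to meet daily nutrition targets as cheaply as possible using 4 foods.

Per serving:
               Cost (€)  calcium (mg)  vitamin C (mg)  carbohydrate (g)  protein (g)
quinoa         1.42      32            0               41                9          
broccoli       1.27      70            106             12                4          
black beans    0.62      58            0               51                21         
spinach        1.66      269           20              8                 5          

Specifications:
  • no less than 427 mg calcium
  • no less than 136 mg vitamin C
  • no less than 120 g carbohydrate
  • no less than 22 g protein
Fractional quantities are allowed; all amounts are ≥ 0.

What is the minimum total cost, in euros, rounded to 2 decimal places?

€4.08

Set it up as a linear program. Let x1 = servings of quinoa, x2 = servings of broccoli, x3 = servings of black beans, x4 = servings of spinach.
Minimise 1.42x1 + 1.27x2 + 0.62x3 + 1.66x4 with:
  32x1 + 70x2 + 58x3 + 269x4 ≥ 427   (calcium)
  106x2 + 20x4 ≥ 136   (vitamin C)
  41x1 + 12x2 + 51x3 + 8x4 ≥ 120   (carbohydrate)
  9x1 + 4x2 + 21x3 + 5x4 ≥ 22   (protein)
  x1, x2, x3, x4 ≥ 0.
The minimum-cost mix takes nothing from quinoa — only broccoli, black beans, spinach. The calcium, vitamin C, carbohydrate requirements are met with equality.
Optimal quantities: broccoli = 1.118 servings, black beans = 1.953 servings, spinach = 0.8755 servings.
Objective = 1.27·1.118 + 0.62·1.953 + 1.66·0.8755 = 4.0841.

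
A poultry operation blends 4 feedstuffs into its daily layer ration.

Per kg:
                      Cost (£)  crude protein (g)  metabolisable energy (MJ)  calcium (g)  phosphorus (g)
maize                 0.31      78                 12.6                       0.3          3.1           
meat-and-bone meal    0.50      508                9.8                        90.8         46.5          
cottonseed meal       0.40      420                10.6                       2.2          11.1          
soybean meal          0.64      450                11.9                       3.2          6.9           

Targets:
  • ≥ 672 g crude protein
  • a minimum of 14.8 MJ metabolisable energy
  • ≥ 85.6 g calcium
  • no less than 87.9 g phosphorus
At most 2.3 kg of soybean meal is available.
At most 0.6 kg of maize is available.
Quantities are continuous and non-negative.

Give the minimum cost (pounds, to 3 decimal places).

£0.945

Set it up as a linear program. Let x1 = kg of maize, x2 = kg of meat-and-bone meal, x3 = kg of cottonseed meal, x4 = kg of soybean meal.
Minimise 0.31x1 + 0.5x2 + 0.4x3 + 0.64x4 subject to:
  78x1 + 508x2 + 420x3 + 450x4 ≥ 672   (crude protein)
  12.6x1 + 9.8x2 + 10.6x3 + 11.9x4 ≥ 14.8   (metabolisable energy)
  0.3x1 + 90.8x2 + 2.2x3 + 3.2x4 ≥ 85.6   (calcium)
  3.1x1 + 46.5x2 + 11.1x3 + 6.9x4 ≥ 87.9   (phosphorus)
  x4 ≤ 2.3
  x1 ≤ 0.6
  x1, x2, x3, x4 ≥ 0.
The cheapest feasible vertex uses only meat-and-bone meal; maize, cottonseed meal, soybean meal are not used. There the phosphorus constraint is tight.
That vertex is x2 = 1.89.
Hence cost = 0.5·1.89 = £0.94500.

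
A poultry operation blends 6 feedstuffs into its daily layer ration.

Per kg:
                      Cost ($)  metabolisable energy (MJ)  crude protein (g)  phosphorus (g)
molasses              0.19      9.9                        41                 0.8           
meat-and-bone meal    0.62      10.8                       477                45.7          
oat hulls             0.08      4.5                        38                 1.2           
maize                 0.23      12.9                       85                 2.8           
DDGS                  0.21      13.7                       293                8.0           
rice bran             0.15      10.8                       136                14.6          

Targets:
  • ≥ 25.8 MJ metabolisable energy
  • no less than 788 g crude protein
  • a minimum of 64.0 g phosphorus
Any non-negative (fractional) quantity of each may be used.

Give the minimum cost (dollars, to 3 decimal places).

$0.770

Set it up as a linear program. Let x1 = kg of molasses, x2 = kg of meat-and-bone meal, x3 = kg of oat hulls, x4 = kg of maize, x5 = kg of DDGS, x6 = kg of rice bran.
Minimize 0.19x1 + 0.62x2 + 0.08x3 + 0.23x4 + 0.21x5 + 0.15x6 subject to:
  9.9x1 + 10.8x2 + 4.5x3 + 12.9x4 + 13.7x5 + 10.8x6 ≥ 25.8   (metabolisable energy)
  41x1 + 477x2 + 38x3 + 85x4 + 293x5 + 136x6 ≥ 788   (crude protein)
  0.8x1 + 45.7x2 + 1.2x3 + 2.8x4 + 8x5 + 14.6x6 ≥ 64   (phosphorus)
  x1, x2, x3, x4, x5, x6 ≥ 0.
At the optimum only DDGS, rice bran are positive (molasses, meat-and-bone meal, oat hulls, maize = 0). There the crude protein and phosphorus constraints are tight.
That vertex is x5 = 0.878, x6 = 3.902.
Cost = 0.21·0.878 + 0.15·3.902 = 0.76968.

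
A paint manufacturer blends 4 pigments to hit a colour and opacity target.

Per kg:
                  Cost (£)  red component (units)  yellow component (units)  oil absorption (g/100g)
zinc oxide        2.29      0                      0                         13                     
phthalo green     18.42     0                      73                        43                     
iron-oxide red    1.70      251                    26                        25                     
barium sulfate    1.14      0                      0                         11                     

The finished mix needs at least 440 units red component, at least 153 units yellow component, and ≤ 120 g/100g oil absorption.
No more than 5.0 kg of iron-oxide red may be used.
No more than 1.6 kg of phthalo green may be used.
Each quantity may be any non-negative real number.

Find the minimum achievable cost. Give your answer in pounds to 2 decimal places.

£23.61

Treat it as an LP. Let x1 = kg of zinc oxide, x2 = kg of phthalo green, x3 = kg of iron-oxide red, x4 = kg of barium sulfate.
Minimize 2.29x1 + 18.42x2 + 1.7x3 + 1.14x4 with:
  251x3 ≥ 440   (red component)
  73x2 + 26x3 ≥ 153   (yellow component)
  13x1 + 43x2 + 25x3 + 11x4 ≤ 120   (oil absorption)
  x3 ≤ 5
  x2 ≤ 1.6
  x1, x2, x3, x4 ≥ 0.
The minimum-cost mix takes nothing from zinc oxide, barium sulfate — only phthalo green, iron-oxide red. There the yellow component and oil absorption constraints are tight.
Optimal quantities: phthalo green = 0.9972 kg, iron-oxide red = 3.085 kg.
Hence cost = 18.42·0.9972 + 1.7·3.085 = £23.6129.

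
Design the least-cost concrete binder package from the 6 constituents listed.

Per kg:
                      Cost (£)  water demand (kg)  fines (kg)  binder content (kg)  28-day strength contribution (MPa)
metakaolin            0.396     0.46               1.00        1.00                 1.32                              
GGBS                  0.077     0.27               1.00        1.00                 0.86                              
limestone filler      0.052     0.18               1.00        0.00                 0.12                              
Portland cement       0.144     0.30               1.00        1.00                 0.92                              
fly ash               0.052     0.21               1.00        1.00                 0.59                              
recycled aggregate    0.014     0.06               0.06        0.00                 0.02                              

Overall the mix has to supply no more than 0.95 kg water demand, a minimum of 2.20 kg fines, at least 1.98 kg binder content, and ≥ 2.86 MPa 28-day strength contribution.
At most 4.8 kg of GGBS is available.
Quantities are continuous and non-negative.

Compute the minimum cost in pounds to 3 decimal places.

Set it up as a linear program. Let x1 = kg of metakaolin, x2 = kg of GGBS, x3 = kg of limestone filler, x4 = kg of Portland cement, x5 = kg of fly ash, x6 = kg of recycled aggregate.
Minimise 0.396x1 + 0.077x2 + 0.052x3 + 0.144x4 + 0.052x5 + 0.014x6 subject to:
  0.46x1 + 0.27x2 + 0.18x3 + 0.3x4 + 0.21x5 + 0.06x6 ≤ 0.95   (water demand)
  1x1 + 1x2 + 1x3 + 1x4 + 1x5 + 0.06x6 ≥ 2.2   (fines)
  1x1 + 1x2 + 1x4 + 1x5 ≥ 1.98   (binder content)
  1.32x1 + 0.86x2 + 0.12x3 + 0.92x4 + 0.59x5 + 0.02x6 ≥ 2.86   (28-day strength contribution)
  x2 ≤ 4.8
  x1, x2, x3, x4, x5, x6 ≥ 0.
The cheapest feasible vertex uses only GGBS, fly ash; metakaolin, limestone filler, Portland cement, recycled aggregate are not used. The water demand and 28-day strength contribution requirements are met with equality.
So GGBS = 1.883 kg, fly ash = 2.103 kg.
Cost = 0.077·1.883 + 0.052·2.103 = 0.25435.

£0.254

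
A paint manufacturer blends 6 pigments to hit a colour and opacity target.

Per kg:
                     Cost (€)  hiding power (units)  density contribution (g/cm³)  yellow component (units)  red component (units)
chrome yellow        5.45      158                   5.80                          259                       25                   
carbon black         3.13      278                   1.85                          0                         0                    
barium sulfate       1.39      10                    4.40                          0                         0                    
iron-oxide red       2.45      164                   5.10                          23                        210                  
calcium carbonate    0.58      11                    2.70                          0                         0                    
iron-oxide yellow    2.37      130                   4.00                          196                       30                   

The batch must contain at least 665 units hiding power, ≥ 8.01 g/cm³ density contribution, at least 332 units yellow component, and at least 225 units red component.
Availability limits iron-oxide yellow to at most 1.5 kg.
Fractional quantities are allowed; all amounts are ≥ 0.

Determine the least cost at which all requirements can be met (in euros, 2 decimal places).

Treat it as an LP. Let x1 = kg of chrome yellow, x2 = kg of carbon black, x3 = kg of barium sulfate, x4 = kg of iron-oxide red, x5 = kg of calcium carbonate, x6 = kg of iron-oxide yellow.
Minimise 5.45x1 + 3.13x2 + 1.39x3 + 2.45x4 + 0.58x5 + 2.37x6 s.t.:
  158x1 + 278x2 + 10x3 + 164x4 + 11x5 + 130x6 ≥ 665   (hiding power)
  5.8x1 + 1.85x2 + 4.4x3 + 5.1x4 + 2.7x5 + 4x6 ≥ 8.01   (density contribution)
  259x1 + 23x4 + 196x6 ≥ 332   (yellow component)
  25x1 + 210x4 + 30x6 ≥ 225   (red component)
  x6 ≤ 1.5
  x1, x2, x3, x4, x5, x6 ≥ 0.
The cheapest feasible vertex uses only chrome yellow, carbon black, iron-oxide red, iron-oxide yellow; barium sulfate, calcium carbonate are not used. The hiding power, yellow component, red component, the iron-oxide yellow cap requirements are met with equality.
Solving gives x1 = 0.07136, x2 = 1.149, x4 = 0.8486, x6 = 1.5.
Objective = 5.45·0.07136 + 3.13·1.149 + 2.45·0.8486 + 2.37·1.5 = 9.6194.

€9.62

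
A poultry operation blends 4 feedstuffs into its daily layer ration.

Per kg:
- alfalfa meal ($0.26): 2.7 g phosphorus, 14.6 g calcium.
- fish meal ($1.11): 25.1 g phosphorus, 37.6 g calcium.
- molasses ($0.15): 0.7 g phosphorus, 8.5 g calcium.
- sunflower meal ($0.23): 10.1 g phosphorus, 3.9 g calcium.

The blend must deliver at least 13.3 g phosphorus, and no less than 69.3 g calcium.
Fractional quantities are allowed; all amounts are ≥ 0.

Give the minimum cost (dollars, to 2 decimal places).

Set it up as a linear program. Let x1 = kg of alfalfa meal, x2 = kg of fish meal, x3 = kg of molasses, x4 = kg of sunflower meal.
Minimise 0.26x1 + 1.11x2 + 0.15x3 + 0.23x4 subject to:
  2.7x1 + 25.1x2 + 0.7x3 + 10.1x4 ≥ 13.3   (phosphorus)
  14.6x1 + 37.6x2 + 8.5x3 + 3.9x4 ≥ 69.3   (calcium)
  x1, x2, x3, x4 ≥ 0.
The optimal basis is {alfalfa meal, sunflower meal}; fish meal, molasses drop out. There the phosphorus and calcium constraints are tight.
Solving gives x1 = 4.733, x4 = 0.05163.
Objective = 0.26·4.733 + 0.23·0.05163 = 1.2425.

$1.24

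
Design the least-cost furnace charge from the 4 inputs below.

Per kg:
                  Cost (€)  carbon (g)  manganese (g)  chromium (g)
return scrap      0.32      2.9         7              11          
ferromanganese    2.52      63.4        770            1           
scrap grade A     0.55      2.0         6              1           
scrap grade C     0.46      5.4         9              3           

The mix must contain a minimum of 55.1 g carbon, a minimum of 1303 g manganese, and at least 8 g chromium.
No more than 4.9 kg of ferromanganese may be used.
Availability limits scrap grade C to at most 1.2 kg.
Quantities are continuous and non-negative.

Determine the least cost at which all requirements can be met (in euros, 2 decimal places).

Treat it as an LP. Let x1 = kg of return scrap, x2 = kg of ferromanganese, x3 = kg of scrap grade A, x4 = kg of scrap grade C.
Minimize 0.32x1 + 2.52x2 + 0.55x3 + 0.46x4 with:
  2.9x1 + 63.4x2 + 2x3 + 5.4x4 ≥ 55.1   (carbon)
  7x1 + 770x2 + 6x3 + 9x4 ≥ 1303   (manganese)
  11x1 + 1x2 + 1x3 + 3x4 ≥ 8   (chromium)
  x2 ≤ 4.9
  x4 ≤ 1.2
  x1, x2, x3, x4 ≥ 0.
The cheapest feasible vertex uses only return scrap, ferromanganese; scrap grade A, scrap grade C are not used. There the manganese and chromium constraints are tight.
So return scrap = 0.5739 kg, ferromanganese = 1.687 kg.
Cost = 0.32·0.5739 + 2.52·1.687 = 4.4349.

€4.43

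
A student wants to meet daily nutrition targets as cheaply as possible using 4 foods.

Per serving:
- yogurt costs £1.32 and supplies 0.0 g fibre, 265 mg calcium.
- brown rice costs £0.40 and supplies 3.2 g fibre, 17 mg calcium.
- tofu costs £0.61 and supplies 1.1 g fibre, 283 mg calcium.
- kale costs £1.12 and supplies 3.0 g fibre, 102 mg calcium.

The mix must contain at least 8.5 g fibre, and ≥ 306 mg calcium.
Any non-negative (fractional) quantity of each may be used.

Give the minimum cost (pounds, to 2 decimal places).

Treat it as an LP. Let x1 = servings of yogurt, x2 = servings of brown rice, x3 = servings of tofu, x4 = servings of kale.
Minimise 1.32x1 + 0.4x2 + 0.61x3 + 1.12x4 with:
  3.2x2 + 1.1x3 + 3x4 ≥ 8.5   (fibre)
  265x1 + 17x2 + 283x3 + 102x4 ≥ 306   (calcium)
  x1, x2, x3, x4 ≥ 0.
The cheapest feasible vertex uses only brown rice, tofu; yogurt, kale are not used. Binding constraints: fibre and calcium.
Optimal quantities: brown rice = 2.333 servings, tofu = 0.9411 servings.
Cost = 0.4·2.333 + 0.61·0.9411 = 1.5073.

£1.51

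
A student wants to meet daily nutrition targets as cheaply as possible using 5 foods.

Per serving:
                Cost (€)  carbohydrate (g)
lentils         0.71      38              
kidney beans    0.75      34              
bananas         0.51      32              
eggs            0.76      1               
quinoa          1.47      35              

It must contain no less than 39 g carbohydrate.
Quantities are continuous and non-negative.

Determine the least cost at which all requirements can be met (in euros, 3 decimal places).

€0.622

Treat it as an LP. Let x1 = servings of lentils, x2 = servings of kidney beans, x3 = servings of bananas, x4 = servings of eggs, x5 = servings of quinoa.
Minimize 0.71x1 + 0.75x2 + 0.51x3 + 0.76x4 + 1.47x5 s.t.:
  38x1 + 34x2 + 32x3 + 1x4 + 35x5 ≥ 39   (carbohydrate)
  x1, x2, x3, x4, x5 ≥ 0.
At the optimum only bananas is positive (lentils, kidney beans, eggs, quinoa = 0). Binding constraint: carbohydrate.
So bananas = 1.219 servings.
Total cost: 0.51·1.219 = 0.62169.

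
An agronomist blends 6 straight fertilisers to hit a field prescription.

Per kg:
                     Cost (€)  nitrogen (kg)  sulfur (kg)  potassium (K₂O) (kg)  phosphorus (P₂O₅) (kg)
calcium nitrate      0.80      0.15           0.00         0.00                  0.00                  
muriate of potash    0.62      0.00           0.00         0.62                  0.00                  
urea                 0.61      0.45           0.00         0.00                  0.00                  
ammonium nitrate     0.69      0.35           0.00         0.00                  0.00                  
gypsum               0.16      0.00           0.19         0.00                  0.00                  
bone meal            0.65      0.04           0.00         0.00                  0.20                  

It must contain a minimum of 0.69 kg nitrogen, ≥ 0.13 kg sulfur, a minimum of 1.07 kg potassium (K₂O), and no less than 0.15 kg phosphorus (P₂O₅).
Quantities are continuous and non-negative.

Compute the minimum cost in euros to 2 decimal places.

Let x1 = kg of calcium nitrate, x2 = kg of muriate of potash, x3 = kg of urea, x4 = kg of ammonium nitrate, x5 = kg of gypsum, x6 = kg of bone meal.
Minimise 0.8x1 + 0.62x2 + 0.61x3 + 0.69x4 + 0.16x5 + 0.65x6 subject to:
  0.15x1 + 0.45x3 + 0.35x4 + 0.04x6 ≥ 0.69   (nitrogen)
  0.19x5 ≥ 0.13   (sulfur)
  0.62x2 ≥ 1.07   (potassium (K₂O))
  0.2x6 ≥ 0.15   (phosphorus (P₂O₅))
  x1, x2, x3, x4, x5, x6 ≥ 0.
At the optimum only muriate of potash, urea, gypsum, bone meal are positive (calcium nitrate, ammonium nitrate = 0). There the nitrogen, sulfur, potassium (K₂O), phosphorus (P₂O₅) constraints are tight.
So muriate of potash = 1.726 kg, urea = 1.467 kg, gypsum = 0.6842 kg, bone meal = 0.75 kg.
Hence cost = 0.62·1.726 + 0.61·1.467 + 0.16·0.6842 + 0.65·0.75 = €2.5620.

€2.56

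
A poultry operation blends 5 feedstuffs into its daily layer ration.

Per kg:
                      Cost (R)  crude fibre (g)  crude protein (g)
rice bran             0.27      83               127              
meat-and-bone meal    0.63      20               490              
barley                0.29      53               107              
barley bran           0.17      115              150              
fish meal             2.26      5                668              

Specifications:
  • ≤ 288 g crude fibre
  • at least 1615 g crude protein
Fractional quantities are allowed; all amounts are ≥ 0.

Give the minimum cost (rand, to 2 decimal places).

Let x1 = kg of rice bran, x2 = kg of meat-and-bone meal, x3 = kg of barley, x4 = kg of barley bran, x5 = kg of fish meal.
Minimize 0.27x1 + 0.63x2 + 0.29x3 + 0.17x4 + 2.26x5 with:
  83x1 + 20x2 + 53x3 + 115x4 + 5x5 ≤ 288   (crude fibre)
  127x1 + 490x2 + 107x3 + 150x4 + 668x5 ≥ 1615   (crude protein)
  x1, x2, x3, x4, x5 ≥ 0.
At the optimum only meat-and-bone meal, barley bran are positive (rice bran, barley, fish meal = 0). The crude fibre and crude protein requirements are met with equality.
Optimal quantities: meat-and-bone meal = 2.672 kg, barley bran = 2.04 kg.
Cost = 0.63·2.672 + 0.17·2.04 = 2.0302.

R2.03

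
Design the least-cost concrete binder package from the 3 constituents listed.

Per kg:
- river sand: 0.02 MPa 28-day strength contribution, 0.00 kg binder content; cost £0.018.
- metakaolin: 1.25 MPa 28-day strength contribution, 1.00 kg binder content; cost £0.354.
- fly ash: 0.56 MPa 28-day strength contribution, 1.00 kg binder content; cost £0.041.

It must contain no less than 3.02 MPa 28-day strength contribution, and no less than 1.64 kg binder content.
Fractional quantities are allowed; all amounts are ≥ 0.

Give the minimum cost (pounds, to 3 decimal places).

£0.221

This is a linear program. Let x1 = kg of river sand, x2 = kg of metakaolin, x3 = kg of fly ash.
Minimise 0.018x1 + 0.354x2 + 0.041x3 with:
  0.02x1 + 1.25x2 + 0.56x3 ≥ 3.02   (28-day strength contribution)
  1x2 + 1x3 ≥ 1.64   (binder content)
  x1, x2, x3 ≥ 0.
At the optimum only fly ash is positive (river sand, metakaolin = 0). The 28-day strength contribution requirement is met with equality.
That vertex is x3 = 5.393.
Total cost: 0.041·5.393 = 0.22111.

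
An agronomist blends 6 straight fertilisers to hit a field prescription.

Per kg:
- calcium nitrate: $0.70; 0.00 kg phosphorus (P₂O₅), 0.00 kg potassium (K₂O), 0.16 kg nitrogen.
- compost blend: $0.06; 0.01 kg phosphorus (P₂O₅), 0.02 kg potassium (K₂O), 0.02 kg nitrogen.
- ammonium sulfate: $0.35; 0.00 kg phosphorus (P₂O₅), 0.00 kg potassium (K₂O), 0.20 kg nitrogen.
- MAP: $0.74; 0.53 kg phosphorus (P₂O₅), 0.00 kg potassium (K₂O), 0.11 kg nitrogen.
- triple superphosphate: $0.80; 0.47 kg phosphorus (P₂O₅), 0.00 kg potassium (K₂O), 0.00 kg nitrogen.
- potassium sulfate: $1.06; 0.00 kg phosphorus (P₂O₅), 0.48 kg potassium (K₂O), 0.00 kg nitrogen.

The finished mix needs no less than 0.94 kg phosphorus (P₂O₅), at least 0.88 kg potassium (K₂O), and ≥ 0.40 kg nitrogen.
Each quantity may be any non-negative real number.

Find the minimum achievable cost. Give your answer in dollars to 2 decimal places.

$3.28

Set it up as a linear program. Let x1 = kg of calcium nitrate, x2 = kg of compost blend, x3 = kg of ammonium sulfate, x4 = kg of MAP, x5 = kg of triple superphosphate, x6 = kg of potassium sulfate.
Minimise 0.7x1 + 0.06x2 + 0.35x3 + 0.74x4 + 0.8x5 + 1.06x6 s.t.:
  0.01x2 + 0.53x4 + 0.47x5 ≥ 0.94   (phosphorus (P₂O₅))
  0.02x2 + 0.48x6 ≥ 0.88   (potassium (K₂O))
  0.16x1 + 0.02x2 + 0.2x3 + 0.11x4 ≥ 0.4   (nitrogen)
  x1, x2, x3, x4, x5, x6 ≥ 0.
The optimal basis is {compost blend, MAP, potassium sulfate}; calcium nitrate, ammonium sulfate, triple superphosphate drop out. Binding constraints: phosphorus (P₂O₅), potassium (K₂O), nitrogen.
That vertex is x2 = 11.43, x4 = 1.558, x6 = 1.357.
Objective = 0.06·11.43 + 0.74·1.558 + 1.06·1.357 = 3.2771.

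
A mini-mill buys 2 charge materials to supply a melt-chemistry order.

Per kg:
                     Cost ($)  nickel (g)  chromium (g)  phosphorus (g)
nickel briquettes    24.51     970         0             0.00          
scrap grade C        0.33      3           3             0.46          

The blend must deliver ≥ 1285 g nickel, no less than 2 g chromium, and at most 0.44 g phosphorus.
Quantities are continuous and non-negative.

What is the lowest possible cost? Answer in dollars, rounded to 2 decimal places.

$32.64

This is a linear program. Let x1 = kg of nickel briquettes, x2 = kg of scrap grade C.
Minimize 24.51x1 + 0.33x2 with:
  970x1 + 3x2 ≥ 1285   (nickel)
  3x2 ≥ 2   (chromium)
  0.46x2 ≤ 0.44   (phosphorus)
  x1, x2 ≥ 0.
Both inputs are positive at the optimum. Binding constraints: nickel and chromium.
So nickel briquettes = 1.3227 kg, scrap grade C = 0.66667 kg.
Hence cost = 24.51·1.3227 + 0.33·0.66667 = $32.6394.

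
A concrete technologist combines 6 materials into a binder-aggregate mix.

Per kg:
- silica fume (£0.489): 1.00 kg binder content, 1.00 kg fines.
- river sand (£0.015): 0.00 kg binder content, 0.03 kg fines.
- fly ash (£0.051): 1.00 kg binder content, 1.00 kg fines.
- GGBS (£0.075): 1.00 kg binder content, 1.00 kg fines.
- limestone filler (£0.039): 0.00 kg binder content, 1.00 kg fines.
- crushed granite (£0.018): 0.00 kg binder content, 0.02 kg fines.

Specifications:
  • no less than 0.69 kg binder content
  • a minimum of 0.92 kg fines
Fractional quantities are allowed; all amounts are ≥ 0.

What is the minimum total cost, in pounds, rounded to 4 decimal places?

Set it up as a linear program. Let x1 = kg of silica fume, x2 = kg of river sand, x3 = kg of fly ash, x4 = kg of GGBS, x5 = kg of limestone filler, x6 = kg of crushed granite.
Minimize 0.489x1 + 0.015x2 + 0.051x3 + 0.075x4 + 0.039x5 + 0.018x6 s.t.:
  1x1 + 1x3 + 1x4 ≥ 0.69   (binder content)
  1x1 + 0.03x2 + 1x3 + 1x4 + 1x5 + 0.02x6 ≥ 0.92   (fines)
  x1, x2, x3, x4, x5, x6 ≥ 0.
The cheapest feasible vertex uses only fly ash, limestone filler; silica fume, river sand, GGBS, crushed granite are not used. Binding constraints: binder content and fines.
Optimal quantities: fly ash = 0.69 kg, limestone filler = 0.23 kg.
Hence cost = 0.051·0.69 + 0.039·0.23 = £0.044160.

£0.0442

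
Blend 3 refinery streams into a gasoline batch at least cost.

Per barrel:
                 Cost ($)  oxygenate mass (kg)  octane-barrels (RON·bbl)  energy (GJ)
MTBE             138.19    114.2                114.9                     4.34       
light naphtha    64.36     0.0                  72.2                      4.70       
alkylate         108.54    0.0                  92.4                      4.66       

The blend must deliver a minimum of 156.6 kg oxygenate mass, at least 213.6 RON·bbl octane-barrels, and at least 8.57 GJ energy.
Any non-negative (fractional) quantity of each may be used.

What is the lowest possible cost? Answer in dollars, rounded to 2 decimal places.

Let x1 = barrels of MTBE, x2 = barrels of light naphtha, x3 = barrels of alkylate.
min 138.19x1 + 64.36x2 + 108.54x3 s.t.:
  114.2x1 ≥ 156.6   (oxygenate mass)
  114.9x1 + 72.2x2 + 92.4x3 ≥ 213.6   (octane-barrels)
  4.34x1 + 4.7x2 + 4.66x3 ≥ 8.57   (energy)
  x1, x2, x3 ≥ 0.
At the optimum only MTBE, light naphtha are positive (alkylate = 0). Binding constraints: oxygenate mass and octane-barrels.
That vertex is x1 = 1.3713, x2 = 0.77618.
Cost = 138.19·1.3713 + 64.36·0.77618 = 239.4549.

$239.45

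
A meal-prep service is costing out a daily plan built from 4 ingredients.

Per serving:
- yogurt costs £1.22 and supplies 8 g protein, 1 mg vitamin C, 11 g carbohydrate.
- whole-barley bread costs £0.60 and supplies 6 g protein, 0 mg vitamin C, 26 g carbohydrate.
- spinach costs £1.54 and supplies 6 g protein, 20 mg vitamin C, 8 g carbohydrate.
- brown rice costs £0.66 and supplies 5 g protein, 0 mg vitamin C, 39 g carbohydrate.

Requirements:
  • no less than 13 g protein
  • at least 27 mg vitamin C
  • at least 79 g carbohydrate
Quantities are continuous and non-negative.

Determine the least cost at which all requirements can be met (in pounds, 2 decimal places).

Set it up as a linear program. Let x1 = servings of yogurt, x2 = servings of whole-barley bread, x3 = servings of spinach, x4 = servings of brown rice.
min 1.22x1 + 0.6x2 + 1.54x3 + 0.66x4 subject to:
  8x1 + 6x2 + 6x3 + 5x4 ≥ 13   (protein)
  1x1 + 20x3 ≥ 27   (vitamin C)
  11x1 + 26x2 + 8x3 + 39x4 ≥ 79   (carbohydrate)
  x1, x2, x3, x4 ≥ 0.
The optimal basis is {spinach, brown rice}; yogurt, whole-barley bread drop out. The vitamin C and carbohydrate requirements are met with equality.
Optimal quantities: spinach = 1.35 servings, brown rice = 1.749 servings.
Objective = 1.54·1.35 + 0.66·1.749 = 3.2333.

£3.23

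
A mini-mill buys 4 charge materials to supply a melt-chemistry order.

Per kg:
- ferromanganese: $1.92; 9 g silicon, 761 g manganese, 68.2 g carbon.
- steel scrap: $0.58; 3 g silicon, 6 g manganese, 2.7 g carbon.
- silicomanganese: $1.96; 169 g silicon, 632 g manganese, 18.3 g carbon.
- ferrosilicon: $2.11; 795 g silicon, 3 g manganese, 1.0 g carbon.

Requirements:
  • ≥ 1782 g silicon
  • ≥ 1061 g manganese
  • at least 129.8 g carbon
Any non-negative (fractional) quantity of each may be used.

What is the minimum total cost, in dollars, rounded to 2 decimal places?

$8.28

Let x1 = kg of ferromanganese, x2 = kg of steel scrap, x3 = kg of silicomanganese, x4 = kg of ferrosilicon.
Minimise 1.92x1 + 0.58x2 + 1.96x3 + 2.11x4 with:
  9x1 + 3x2 + 169x3 + 795x4 ≥ 1782   (silicon)
  761x1 + 6x2 + 632x3 + 3x4 ≥ 1061   (manganese)
  68.2x1 + 2.7x2 + 18.3x3 + 1x4 ≥ 129.8   (carbon)
  x1, x2, x3, x4 ≥ 0.
The optimal basis is {ferromanganese, ferrosilicon}; steel scrap, silicomanganese drop out. The silicon and carbon requirements are met with equality.
So ferromanganese = 1.871 kg, ferrosilicon = 2.22 kg.
Hence cost = 1.92·1.871 + 2.11·2.22 = $8.2765.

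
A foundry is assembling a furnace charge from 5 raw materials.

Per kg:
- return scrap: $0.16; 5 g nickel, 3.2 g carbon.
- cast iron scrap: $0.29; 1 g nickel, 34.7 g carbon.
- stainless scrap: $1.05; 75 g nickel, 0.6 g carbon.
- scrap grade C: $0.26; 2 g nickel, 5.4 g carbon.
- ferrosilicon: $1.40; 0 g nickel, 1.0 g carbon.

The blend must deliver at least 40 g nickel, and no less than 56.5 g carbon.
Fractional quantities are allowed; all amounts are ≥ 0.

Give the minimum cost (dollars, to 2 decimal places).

Set it up as a linear program. Let x1 = kg of return scrap, x2 = kg of cast iron scrap, x3 = kg of stainless scrap, x4 = kg of scrap grade C, x5 = kg of ferrosilicon.
min 0.16x1 + 0.29x2 + 1.05x3 + 0.26x4 + 1.4x5 s.t.:
  5x1 + 1x2 + 75x3 + 2x4 ≥ 40   (nickel)
  3.2x1 + 34.7x2 + 0.6x3 + 5.4x4 + 1x5 ≥ 56.5   (carbon)
  x1, x2, x3, x4, x5 ≥ 0.
The minimum-cost mix takes nothing from return scrap, scrap grade C, ferrosilicon — only cast iron scrap, stainless scrap. The nickel and carbon requirements are met with equality.
Optimal quantities: cast iron scrap = 1.619 kg, stainless scrap = 0.5117 kg.
Cost = 0.29·1.619 + 1.05·0.5117 = 1.0068.

$1.01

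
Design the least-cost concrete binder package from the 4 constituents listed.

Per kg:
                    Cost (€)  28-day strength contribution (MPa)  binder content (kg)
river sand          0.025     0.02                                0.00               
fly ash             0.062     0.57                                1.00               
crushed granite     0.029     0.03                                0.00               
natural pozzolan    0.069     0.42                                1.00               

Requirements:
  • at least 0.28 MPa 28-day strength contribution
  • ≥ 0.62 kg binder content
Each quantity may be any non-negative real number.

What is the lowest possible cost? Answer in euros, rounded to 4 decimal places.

Let x1 = kg of river sand, x2 = kg of fly ash, x3 = kg of crushed granite, x4 = kg of natural pozzolan.
Minimise 0.025x1 + 0.062x2 + 0.029x3 + 0.069x4 with:
  0.02x1 + 0.57x2 + 0.03x3 + 0.42x4 ≥ 0.28   (28-day strength contribution)
  1x2 + 1x4 ≥ 0.62   (binder content)
  x1, x2, x3, x4 ≥ 0.
The minimum-cost mix takes nothing from river sand, crushed granite, natural pozzolan — only fly ash. The binder content requirement is met with equality.
Solving gives x2 = 0.62.
Objective = 0.062·0.62 = 0.038440.

€0.0384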